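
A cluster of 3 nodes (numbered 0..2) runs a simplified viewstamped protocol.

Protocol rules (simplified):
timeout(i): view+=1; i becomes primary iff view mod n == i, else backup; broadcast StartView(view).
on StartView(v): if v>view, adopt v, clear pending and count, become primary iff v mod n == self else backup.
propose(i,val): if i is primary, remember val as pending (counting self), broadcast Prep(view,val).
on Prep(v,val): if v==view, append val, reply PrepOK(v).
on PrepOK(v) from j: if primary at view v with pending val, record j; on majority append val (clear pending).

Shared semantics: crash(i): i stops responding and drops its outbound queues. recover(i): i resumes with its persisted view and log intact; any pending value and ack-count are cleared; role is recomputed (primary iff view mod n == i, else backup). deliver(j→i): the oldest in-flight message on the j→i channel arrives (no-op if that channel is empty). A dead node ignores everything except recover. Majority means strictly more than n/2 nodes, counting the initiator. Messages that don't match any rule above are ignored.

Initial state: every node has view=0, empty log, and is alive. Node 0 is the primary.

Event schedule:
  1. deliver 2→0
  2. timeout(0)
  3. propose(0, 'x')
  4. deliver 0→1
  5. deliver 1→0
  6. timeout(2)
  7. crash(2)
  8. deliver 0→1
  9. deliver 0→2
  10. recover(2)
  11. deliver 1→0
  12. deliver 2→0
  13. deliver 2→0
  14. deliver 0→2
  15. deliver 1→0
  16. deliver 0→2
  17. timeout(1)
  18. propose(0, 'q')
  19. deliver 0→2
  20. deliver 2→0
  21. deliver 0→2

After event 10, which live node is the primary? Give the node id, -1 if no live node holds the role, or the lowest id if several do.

1. deliver 2→0:  nop
2. timeout(0):  <0:back v1 ->
3. propose(0,'x'):  nop
4. deliver 0→1:  <1:prim v1 ->
5. deliver 1→0:  nop
6. timeout(2):  <2:back v1 ->
7. crash(2):  <2:✗back v1 ->
8. deliver 0→1:  nop
9. deliver 0→2:  nop
10. recover(2):  <2:back v1 ->

1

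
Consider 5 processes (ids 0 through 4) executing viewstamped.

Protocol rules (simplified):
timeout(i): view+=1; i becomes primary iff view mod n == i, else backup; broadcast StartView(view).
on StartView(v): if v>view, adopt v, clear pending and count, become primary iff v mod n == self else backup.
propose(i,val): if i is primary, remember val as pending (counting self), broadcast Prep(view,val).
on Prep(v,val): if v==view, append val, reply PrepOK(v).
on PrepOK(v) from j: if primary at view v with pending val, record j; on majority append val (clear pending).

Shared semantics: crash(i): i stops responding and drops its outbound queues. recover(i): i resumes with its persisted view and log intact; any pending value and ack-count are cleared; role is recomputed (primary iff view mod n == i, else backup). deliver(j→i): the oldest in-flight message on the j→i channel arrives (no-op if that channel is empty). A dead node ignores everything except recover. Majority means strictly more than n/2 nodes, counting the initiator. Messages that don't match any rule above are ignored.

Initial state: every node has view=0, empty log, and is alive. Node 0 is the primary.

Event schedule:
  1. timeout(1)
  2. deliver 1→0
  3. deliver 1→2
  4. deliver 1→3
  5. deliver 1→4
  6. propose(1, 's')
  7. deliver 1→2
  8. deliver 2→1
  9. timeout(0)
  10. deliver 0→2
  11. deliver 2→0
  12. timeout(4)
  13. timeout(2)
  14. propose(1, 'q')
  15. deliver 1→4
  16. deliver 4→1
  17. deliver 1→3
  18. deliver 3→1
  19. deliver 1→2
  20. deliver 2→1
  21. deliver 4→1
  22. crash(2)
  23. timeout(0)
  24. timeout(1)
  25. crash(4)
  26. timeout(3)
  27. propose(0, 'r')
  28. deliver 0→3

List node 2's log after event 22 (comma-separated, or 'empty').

s

step 1 timeout(1): 1={prim,v=1,log=-}
step 2 deliver 1→0: 0={back,v=1,log=-}
step 3 deliver 1→2: 2={back,v=1,log=-}
step 4 deliver 1→3: 3={back,v=1,log=-}
step 5 deliver 1→4: 4={back,v=1,log=-}
step 6 propose(1,'s'): —
step 7 deliver 1→2: 2={back,v=1,log=s}
step 8 deliver 2→1: —
step 9 timeout(0): 0={back,v=2,log=-}
step 10 deliver 0→2: 2={prim,v=2,log=s}
step 11 deliver 2→0: —
step 12 timeout(4): 4={back,v=2,log=-}
step 13 timeout(2): 2={back,v=3,log=s}
step 14 propose(1,'q'): —
step 15 deliver 1→4: —
step 16 deliver 4→1: 1={back,v=2,log=-}
step 17 deliver 1→3: 3={back,v=1,log=s}
step 18 deliver 3→1: —
step 19 deliver 1→2: —
step 20 deliver 2→1: 1={back,v=3,log=-}
step 21 deliver 4→1: —
step 22 crash(2): 2={✗back,v=3,log=s}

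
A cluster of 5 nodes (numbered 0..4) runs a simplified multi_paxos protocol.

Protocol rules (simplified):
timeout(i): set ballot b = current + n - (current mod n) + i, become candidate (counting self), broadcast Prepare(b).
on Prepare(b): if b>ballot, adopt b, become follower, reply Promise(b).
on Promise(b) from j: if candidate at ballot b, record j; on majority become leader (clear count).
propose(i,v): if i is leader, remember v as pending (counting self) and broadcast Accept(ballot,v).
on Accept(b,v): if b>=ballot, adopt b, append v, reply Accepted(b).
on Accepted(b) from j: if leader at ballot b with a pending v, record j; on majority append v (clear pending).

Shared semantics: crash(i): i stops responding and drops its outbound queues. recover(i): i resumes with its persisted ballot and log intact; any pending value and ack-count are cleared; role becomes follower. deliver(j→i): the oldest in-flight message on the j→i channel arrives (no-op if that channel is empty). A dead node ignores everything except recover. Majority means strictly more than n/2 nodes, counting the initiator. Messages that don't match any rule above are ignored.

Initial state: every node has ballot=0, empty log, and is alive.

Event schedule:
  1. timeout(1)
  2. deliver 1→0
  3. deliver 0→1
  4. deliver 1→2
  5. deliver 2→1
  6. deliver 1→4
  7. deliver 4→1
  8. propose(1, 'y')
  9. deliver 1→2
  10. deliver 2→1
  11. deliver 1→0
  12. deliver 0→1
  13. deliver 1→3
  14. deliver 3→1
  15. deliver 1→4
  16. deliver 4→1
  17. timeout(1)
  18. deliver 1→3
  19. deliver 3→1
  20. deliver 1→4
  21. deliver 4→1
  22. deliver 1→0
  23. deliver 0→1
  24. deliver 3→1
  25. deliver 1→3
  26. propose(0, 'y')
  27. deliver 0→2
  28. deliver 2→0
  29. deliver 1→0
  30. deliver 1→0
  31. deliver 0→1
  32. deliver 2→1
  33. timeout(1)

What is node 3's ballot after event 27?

after 1 — timeout(1): n1:cand/b6/[-]
after 2 — deliver 1→0: n0:foll/b6/[-]
after 3 — deliver 0→1: ·
after 4 — deliver 1→2: n2:foll/b6/[-]
after 5 — deliver 2→1: n1:lead/b6/[-]
after 6 — deliver 1→4: n4:foll/b6/[-]
after 7 — deliver 4→1: ·
after 8 — propose(1,'y'): ·
after 9 — deliver 1→2: n2:foll/b6/[y]
after 10 — deliver 2→1: ·
after 11 — deliver 1→0: n0:foll/b6/[y]
after 12 — deliver 0→1: n1:lead/b6/[y]
after 13 — deliver 1→3: n3:foll/b6/[-]
after 14 — deliver 3→1: ·
after 15 — deliver 1→4: n4:foll/b6/[y]
after 16 — deliver 4→1: ·
after 17 — timeout(1): n1:cand/b11/[y]
after 18 — deliver 1→3: n3:foll/b6/[y]
after 19 — deliver 3→1: ·
after 20 — deliver 1→4: n4:foll/b11/[y]
after 21 — deliver 4→1: ·
after 22 — deliver 1→0: n0:foll/b11/[y]
after 23 — deliver 0→1: n1:lead/b11/[y]
after 24 — deliver 3→1: ·
after 25 — deliver 1→3: n3:foll/b11/[y]
after 26 — propose(0,'y'): ·
after 27 — deliver 0→2: ·

11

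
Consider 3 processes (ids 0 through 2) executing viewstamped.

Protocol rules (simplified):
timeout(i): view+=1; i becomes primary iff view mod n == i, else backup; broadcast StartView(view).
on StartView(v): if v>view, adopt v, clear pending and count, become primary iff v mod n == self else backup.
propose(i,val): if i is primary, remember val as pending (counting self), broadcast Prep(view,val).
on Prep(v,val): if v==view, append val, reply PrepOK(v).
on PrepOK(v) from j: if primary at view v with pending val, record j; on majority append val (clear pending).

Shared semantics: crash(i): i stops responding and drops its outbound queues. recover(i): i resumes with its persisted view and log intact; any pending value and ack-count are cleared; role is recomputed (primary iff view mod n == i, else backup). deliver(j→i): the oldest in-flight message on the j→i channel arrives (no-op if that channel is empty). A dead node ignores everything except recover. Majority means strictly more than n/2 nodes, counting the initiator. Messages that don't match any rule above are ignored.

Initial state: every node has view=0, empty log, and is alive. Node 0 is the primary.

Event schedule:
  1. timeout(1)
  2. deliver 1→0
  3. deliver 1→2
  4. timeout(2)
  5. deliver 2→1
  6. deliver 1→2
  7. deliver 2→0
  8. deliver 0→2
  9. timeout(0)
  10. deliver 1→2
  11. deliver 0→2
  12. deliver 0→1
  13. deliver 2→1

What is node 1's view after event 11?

after 1 — timeout(1): n1:prim/v1/[-]
after 2 — deliver 1→0: n0:back/v1/[-]
after 3 — deliver 1→2: n2:back/v1/[-]
after 4 — timeout(2): n2:prim/v2/[-]
after 5 — deliver 2→1: n1:back/v2/[-]
after 6 — deliver 1→2: ·
after 7 — deliver 2→0: n0:back/v2/[-]
after 8 — deliver 0→2: ·
after 9 — timeout(0): n0:prim/v3/[-]
after 10 — deliver 1→2: ·
after 11 — deliver 0→2: n2:back/v3/[-]

2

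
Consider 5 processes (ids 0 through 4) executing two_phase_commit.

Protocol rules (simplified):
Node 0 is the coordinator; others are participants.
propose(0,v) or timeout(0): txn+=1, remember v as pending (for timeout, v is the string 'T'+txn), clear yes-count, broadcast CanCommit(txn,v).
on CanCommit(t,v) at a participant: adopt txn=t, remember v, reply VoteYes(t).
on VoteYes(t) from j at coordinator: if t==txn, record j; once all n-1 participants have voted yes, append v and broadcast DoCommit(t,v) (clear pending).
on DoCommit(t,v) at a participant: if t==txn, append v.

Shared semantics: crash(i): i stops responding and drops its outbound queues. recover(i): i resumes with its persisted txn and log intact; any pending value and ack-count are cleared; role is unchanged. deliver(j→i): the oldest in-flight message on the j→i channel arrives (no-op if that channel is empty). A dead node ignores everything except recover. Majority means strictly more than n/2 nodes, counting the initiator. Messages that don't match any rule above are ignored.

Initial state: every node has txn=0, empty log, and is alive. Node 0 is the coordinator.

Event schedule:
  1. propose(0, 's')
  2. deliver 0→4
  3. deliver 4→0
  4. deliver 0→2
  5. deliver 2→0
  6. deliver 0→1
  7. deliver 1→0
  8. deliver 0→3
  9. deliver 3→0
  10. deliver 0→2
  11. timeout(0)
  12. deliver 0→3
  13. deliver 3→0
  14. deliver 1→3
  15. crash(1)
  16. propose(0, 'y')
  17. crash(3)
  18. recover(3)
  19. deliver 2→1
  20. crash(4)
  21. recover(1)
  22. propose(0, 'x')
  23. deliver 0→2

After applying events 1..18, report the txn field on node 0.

step 1 propose(0,'s'): 0={coor,t=1,log=-}
step 2 deliver 0→4: 4={part,t=1,log=-}
step 3 deliver 4→0: —
step 4 deliver 0→2: 2={part,t=1,log=-}
step 5 deliver 2→0: —
step 6 deliver 0→1: 1={part,t=1,log=-}
step 7 deliver 1→0: —
step 8 deliver 0→3: 3={part,t=1,log=-}
step 9 deliver 3→0: 0={coor,t=1,log=s}
step 10 deliver 0→2: 2={part,t=1,log=s}
step 11 timeout(0): 0={coor,t=2,log=s}
step 12 deliver 0→3: 3={part,t=1,log=s}
step 13 deliver 3→0: —
step 14 deliver 1→3: —
step 15 crash(1): 1={✗part,t=1,log=-}
step 16 propose(0,'y'): 0={coor,t=3,log=s}
step 17 crash(3): 3={✗part,t=1,log=s}
step 18 recover(3): 3={part,t=1,log=s}

3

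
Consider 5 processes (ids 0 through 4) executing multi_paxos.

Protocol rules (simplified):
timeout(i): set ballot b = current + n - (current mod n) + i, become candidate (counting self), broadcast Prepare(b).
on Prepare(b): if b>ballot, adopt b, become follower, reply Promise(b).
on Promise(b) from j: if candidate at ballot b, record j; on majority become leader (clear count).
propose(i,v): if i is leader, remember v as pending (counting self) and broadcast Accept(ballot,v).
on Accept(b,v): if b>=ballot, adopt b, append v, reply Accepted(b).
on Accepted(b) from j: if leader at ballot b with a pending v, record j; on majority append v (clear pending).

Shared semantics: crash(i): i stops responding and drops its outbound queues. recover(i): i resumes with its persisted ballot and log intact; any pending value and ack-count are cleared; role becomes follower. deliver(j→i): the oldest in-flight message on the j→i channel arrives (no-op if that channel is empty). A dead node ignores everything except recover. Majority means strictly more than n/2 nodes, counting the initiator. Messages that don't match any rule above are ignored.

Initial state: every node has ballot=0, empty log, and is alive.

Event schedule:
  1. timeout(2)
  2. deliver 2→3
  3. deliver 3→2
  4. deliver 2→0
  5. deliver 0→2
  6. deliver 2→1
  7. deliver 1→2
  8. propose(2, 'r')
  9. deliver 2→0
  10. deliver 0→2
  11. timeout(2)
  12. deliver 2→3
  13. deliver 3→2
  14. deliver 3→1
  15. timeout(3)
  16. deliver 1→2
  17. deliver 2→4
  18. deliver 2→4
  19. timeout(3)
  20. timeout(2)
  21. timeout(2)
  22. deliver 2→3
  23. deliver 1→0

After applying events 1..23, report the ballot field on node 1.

7

[1] timeout(2) → N2(cand b7 [-])
[2] deliver 2→3 → N3(foll b7 [-])
[3] deliver 3→2 → ∅
[4] deliver 2→0 → N0(foll b7 [-])
[5] deliver 0→2 → N2(lead b7 [-])
[6] deliver 2→1 → N1(foll b7 [-])
[7] deliver 1→2 → ∅
[8] propose(2,'r') → ∅
[9] deliver 2→0 → N0(foll b7 [r])
[10] deliver 0→2 → ∅
[11] timeout(2) → N2(cand b12 [-])
[12] deliver 2→3 → N3(foll b7 [r])
[13] deliver 3→2 → ∅
[14] deliver 3→1 → ∅
[15] timeout(3) → N3(cand b13 [r])
[16] deliver 1→2 → ∅
[17] deliver 2→4 → N4(foll b7 [-])
[18] deliver 2→4 → N4(foll b7 [r])
[19] timeout(3) → N3(cand b18 [r])
[20] timeout(2) → N2(cand b17 [-])
[21] timeout(2) → N2(cand b22 [-])
[22] deliver 2→3 → ∅
[23] deliver 1→0 → ∅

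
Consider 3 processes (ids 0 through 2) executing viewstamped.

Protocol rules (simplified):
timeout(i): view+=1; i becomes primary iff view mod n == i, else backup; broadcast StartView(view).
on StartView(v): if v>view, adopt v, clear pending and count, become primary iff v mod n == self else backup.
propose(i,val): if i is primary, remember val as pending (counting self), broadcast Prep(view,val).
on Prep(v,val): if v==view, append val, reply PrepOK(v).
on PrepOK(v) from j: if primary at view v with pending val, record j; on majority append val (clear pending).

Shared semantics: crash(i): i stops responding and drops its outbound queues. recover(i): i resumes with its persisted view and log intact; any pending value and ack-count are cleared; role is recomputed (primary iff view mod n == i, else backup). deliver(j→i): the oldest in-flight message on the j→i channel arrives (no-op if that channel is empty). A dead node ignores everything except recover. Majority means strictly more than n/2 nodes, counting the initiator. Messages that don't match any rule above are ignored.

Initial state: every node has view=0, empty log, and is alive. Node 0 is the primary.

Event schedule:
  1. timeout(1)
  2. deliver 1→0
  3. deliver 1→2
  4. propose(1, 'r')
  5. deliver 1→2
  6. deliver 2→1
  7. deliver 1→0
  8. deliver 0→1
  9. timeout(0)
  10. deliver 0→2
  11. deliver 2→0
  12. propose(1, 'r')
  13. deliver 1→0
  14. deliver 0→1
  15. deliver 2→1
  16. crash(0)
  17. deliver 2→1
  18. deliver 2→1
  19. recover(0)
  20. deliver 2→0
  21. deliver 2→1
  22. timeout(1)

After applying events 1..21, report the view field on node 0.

step 1 timeout(1): 1={prim,v=1,log=-}
step 2 deliver 1→0: 0={back,v=1,log=-}
step 3 deliver 1→2: 2={back,v=1,log=-}
step 4 propose(1,'r'): —
step 5 deliver 1→2: 2={back,v=1,log=r}
step 6 deliver 2→1: 1={prim,v=1,log=r}
step 7 deliver 1→0: 0={back,v=1,log=r}
step 8 deliver 0→1: —
step 9 timeout(0): 0={back,v=2,log=r}
step 10 deliver 0→2: 2={prim,v=2,log=r}
step 11 deliver 2→0: —
step 12 propose(1,'r'): —
step 13 deliver 1→0: —
step 14 deliver 0→1: 1={back,v=2,log=r}
step 15 deliver 2→1: —
step 16 crash(0): 0={✗back,v=2,log=r}
step 17 deliver 2→1: —
step 18 deliver 2→1: —
step 19 recover(0): 0={back,v=2,log=r}
step 20 deliver 2→0: —
step 21 deliver 2→1: —

2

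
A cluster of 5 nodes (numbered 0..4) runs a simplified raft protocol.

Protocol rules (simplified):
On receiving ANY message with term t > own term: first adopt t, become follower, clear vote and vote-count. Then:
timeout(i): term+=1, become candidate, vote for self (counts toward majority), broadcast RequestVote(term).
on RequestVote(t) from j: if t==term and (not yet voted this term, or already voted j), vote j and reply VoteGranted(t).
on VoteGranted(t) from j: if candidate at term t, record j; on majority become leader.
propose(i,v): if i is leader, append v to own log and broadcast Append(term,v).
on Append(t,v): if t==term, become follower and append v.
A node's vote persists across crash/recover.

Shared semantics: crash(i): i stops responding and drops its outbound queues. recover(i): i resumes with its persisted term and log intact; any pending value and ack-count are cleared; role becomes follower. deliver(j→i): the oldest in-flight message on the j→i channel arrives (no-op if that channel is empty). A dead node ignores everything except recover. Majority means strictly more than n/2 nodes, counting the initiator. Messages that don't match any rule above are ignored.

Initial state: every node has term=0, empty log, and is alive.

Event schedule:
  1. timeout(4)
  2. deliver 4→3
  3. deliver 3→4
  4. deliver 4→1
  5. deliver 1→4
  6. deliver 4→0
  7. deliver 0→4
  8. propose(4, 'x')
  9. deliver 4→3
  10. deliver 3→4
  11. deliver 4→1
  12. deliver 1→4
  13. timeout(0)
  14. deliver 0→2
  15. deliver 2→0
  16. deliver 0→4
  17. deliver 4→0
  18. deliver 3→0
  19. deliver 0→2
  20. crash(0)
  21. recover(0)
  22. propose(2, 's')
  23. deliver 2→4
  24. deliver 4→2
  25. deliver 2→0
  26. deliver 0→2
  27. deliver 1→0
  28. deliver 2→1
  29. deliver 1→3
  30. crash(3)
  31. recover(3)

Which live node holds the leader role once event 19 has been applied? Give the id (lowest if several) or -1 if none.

-1

[1] timeout(4) → N4(cand t1 [-])
[2] deliver 4→3 → N3(foll t1 [-])
[3] deliver 3→4 → ∅
[4] deliver 4→1 → N1(foll t1 [-])
[5] deliver 1→4 → N4(lead t1 [-])
[6] deliver 4→0 → N0(foll t1 [-])
[7] deliver 0→4 → ∅
[8] propose(4,'x') → N4(lead t1 [x])
[9] deliver 4→3 → N3(foll t1 [x])
[10] deliver 3→4 → ∅
[11] deliver 4→1 → N1(foll t1 [x])
[12] deliver 1→4 → ∅
[13] timeout(0) → N0(cand t2 [-])
[14] deliver 0→2 → N2(foll t2 [-])
[15] deliver 2→0 → ∅
[16] deliver 0→4 → N4(foll t2 [x])
[17] deliver 4→0 → ∅
[18] deliver 3→0 → ∅
[19] deliver 0→2 → ∅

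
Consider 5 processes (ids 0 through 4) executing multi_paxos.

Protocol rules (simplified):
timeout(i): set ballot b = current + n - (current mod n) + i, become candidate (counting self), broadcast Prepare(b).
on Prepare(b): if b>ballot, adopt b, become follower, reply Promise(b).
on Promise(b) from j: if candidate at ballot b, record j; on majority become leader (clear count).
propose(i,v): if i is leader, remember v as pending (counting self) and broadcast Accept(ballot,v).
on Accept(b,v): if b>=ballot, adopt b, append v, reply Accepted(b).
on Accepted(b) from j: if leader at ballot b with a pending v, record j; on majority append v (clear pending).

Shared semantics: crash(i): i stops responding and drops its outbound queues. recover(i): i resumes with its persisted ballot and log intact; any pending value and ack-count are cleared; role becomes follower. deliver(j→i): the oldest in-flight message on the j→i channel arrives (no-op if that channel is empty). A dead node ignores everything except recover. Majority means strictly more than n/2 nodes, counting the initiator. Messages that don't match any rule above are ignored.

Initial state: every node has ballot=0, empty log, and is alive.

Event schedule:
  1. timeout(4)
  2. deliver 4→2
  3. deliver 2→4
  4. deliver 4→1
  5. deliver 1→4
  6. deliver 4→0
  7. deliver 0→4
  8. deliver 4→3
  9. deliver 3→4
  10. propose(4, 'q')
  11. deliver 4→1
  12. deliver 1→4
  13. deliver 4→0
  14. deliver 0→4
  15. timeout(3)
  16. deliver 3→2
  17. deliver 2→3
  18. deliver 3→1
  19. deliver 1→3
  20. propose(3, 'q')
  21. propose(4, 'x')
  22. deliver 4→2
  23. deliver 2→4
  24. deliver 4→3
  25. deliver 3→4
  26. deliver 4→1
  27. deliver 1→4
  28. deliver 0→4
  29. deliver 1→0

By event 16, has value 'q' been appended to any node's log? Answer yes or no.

1. timeout(4):  <4:cand b9 ->
2. deliver 4→2:  <2:foll b9 ->
3. deliver 2→4:  nop
4. deliver 4→1:  <1:foll b9 ->
5. deliver 1→4:  <4:lead b9 ->
6. deliver 4→0:  <0:foll b9 ->
7. deliver 0→4:  nop
8. deliver 4→3:  <3:foll b9 ->
9. deliver 3→4:  nop
10. propose(4,'q'):  nop
11. deliver 4→1:  <1:foll b9 q>
12. deliver 1→4:  nop
13. deliver 4→0:  <0:foll b9 q>
14. deliver 0→4:  <4:lead b9 q>
15. timeout(3):  <3:cand b13 ->
16. deliver 3→2:  <2:foll b13 ->

yes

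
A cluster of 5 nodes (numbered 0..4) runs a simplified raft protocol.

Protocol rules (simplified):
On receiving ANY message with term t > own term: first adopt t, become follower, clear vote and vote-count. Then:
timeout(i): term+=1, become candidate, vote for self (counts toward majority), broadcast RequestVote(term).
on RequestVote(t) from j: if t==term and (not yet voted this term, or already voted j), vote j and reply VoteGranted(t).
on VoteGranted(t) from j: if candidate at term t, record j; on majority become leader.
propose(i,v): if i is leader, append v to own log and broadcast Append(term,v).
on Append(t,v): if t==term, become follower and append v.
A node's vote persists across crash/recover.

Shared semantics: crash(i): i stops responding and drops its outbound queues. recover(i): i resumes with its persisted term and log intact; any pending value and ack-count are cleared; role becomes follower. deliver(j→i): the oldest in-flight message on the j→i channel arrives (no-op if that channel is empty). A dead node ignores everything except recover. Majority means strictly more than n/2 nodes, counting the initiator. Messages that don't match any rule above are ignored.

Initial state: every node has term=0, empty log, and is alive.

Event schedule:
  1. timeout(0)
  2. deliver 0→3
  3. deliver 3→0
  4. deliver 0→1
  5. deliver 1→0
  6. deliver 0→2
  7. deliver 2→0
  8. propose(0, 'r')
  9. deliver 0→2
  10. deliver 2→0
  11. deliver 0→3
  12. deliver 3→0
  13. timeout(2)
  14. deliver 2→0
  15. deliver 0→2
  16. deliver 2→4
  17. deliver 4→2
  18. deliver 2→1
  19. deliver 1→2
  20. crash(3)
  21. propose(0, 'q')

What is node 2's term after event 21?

[1] timeout(0) → N0(cand t1 [-])
[2] deliver 0→3 → N3(foll t1 [-])
[3] deliver 3→0 → ∅
[4] deliver 0→1 → N1(foll t1 [-])
[5] deliver 1→0 → N0(lead t1 [-])
[6] deliver 0→2 → N2(foll t1 [-])
[7] deliver 2→0 → ∅
[8] propose(0,'r') → N0(lead t1 [r])
[9] deliver 0→2 → N2(foll t1 [r])
[10] deliver 2→0 → ∅
[11] deliver 0→3 → N3(foll t1 [r])
[12] deliver 3→0 → ∅
[13] timeout(2) → N2(cand t2 [r])
[14] deliver 2→0 → N0(foll t2 [r])
[15] deliver 0→2 → ∅
[16] deliver 2→4 → N4(foll t2 [-])
[17] deliver 4→2 → N2(lead t2 [r])
[18] deliver 2→1 → N1(foll t2 [-])
[19] deliver 1→2 → ∅
[20] crash(3) → N3(✗foll t1 [r])
[21] propose(0,'q') → ∅

2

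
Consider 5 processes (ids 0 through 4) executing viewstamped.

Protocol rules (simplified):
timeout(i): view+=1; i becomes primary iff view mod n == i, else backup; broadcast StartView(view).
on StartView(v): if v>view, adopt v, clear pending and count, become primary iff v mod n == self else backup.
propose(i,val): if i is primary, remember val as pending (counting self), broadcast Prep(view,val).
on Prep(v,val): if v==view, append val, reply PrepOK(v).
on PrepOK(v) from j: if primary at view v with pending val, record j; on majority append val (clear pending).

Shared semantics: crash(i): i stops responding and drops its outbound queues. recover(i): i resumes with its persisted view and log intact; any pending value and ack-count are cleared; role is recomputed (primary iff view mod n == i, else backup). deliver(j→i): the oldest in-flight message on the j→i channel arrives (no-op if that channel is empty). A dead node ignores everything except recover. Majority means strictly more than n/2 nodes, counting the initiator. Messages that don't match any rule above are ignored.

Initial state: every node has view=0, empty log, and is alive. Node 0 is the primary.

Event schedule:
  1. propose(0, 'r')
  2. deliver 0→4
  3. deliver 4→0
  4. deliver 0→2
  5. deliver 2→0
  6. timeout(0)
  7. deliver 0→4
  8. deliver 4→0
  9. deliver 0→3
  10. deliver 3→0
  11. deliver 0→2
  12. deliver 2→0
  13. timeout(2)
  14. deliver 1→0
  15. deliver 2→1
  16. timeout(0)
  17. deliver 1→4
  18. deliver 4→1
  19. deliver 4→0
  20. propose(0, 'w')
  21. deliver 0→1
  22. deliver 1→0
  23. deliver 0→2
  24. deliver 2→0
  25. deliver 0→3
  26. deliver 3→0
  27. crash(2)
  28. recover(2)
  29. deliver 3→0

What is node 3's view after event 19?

0

e1 propose(0,'r'): ·
e2 deliver 0→4: 4[back,v=0,r]
e3 deliver 4→0: ·
e4 deliver 0→2: 2[back,v=0,r]
e5 deliver 2→0: 0[prim,v=0,r]
e6 timeout(0): 0[back,v=1,r]
e7 deliver 0→4: 4[back,v=1,r]
e8 deliver 4→0: ·
e9 deliver 0→3: 3[back,v=0,r]
e10 deliver 3→0: ·
e11 deliver 0→2: 2[back,v=1,r]
e12 deliver 2→0: ·
e13 timeout(2): 2[prim,v=2,r]
e14 deliver 1→0: ·
e15 deliver 2→1: 1[back,v=2,-]
e16 timeout(0): 0[back,v=2,r]
e17 deliver 1→4: ·
e18 deliver 4→1: ·
e19 deliver 4→0: ·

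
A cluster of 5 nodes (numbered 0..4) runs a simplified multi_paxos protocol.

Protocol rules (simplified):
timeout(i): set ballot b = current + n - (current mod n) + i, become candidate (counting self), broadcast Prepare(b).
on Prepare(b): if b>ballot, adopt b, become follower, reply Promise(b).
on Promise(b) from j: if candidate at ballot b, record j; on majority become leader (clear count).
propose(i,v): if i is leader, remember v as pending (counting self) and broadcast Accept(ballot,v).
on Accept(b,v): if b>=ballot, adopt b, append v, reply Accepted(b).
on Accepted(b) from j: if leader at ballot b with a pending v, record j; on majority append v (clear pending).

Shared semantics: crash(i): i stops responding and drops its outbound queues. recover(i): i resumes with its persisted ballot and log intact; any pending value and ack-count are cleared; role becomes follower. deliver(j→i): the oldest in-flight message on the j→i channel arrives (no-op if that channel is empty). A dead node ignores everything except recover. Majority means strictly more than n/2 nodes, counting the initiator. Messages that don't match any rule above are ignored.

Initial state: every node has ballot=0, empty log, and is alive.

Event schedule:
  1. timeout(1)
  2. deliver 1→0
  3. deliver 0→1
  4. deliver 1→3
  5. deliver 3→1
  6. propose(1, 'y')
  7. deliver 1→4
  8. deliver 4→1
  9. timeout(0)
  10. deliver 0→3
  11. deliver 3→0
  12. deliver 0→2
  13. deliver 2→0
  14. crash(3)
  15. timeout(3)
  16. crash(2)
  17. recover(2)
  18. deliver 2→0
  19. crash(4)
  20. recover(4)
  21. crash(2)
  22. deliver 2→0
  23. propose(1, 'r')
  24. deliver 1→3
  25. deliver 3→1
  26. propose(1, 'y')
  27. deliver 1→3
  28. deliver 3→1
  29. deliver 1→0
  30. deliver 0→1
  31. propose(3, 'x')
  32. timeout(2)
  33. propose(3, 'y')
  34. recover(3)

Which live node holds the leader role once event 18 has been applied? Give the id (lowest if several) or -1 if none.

0

e1 timeout(1): 1[cand,b=6,-]
e2 deliver 1→0: 0[foll,b=6,-]
e3 deliver 0→1: ·
e4 deliver 1→3: 3[foll,b=6,-]
e5 deliver 3→1: 1[lead,b=6,-]
e6 propose(1,'y'): ·
e7 deliver 1→4: 4[foll,b=6,-]
e8 deliver 4→1: ·
e9 timeout(0): 0[cand,b=10,-]
e10 deliver 0→3: 3[foll,b=10,-]
e11 deliver 3→0: ·
e12 deliver 0→2: 2[foll,b=10,-]
e13 deliver 2→0: 0[lead,b=10,-]
e14 crash(3): 3[✗foll,b=10,-]
e15 timeout(3): ·
e16 crash(2): 2[✗foll,b=10,-]
e17 recover(2): 2[foll,b=10,-]
e18 deliver 2→0: ·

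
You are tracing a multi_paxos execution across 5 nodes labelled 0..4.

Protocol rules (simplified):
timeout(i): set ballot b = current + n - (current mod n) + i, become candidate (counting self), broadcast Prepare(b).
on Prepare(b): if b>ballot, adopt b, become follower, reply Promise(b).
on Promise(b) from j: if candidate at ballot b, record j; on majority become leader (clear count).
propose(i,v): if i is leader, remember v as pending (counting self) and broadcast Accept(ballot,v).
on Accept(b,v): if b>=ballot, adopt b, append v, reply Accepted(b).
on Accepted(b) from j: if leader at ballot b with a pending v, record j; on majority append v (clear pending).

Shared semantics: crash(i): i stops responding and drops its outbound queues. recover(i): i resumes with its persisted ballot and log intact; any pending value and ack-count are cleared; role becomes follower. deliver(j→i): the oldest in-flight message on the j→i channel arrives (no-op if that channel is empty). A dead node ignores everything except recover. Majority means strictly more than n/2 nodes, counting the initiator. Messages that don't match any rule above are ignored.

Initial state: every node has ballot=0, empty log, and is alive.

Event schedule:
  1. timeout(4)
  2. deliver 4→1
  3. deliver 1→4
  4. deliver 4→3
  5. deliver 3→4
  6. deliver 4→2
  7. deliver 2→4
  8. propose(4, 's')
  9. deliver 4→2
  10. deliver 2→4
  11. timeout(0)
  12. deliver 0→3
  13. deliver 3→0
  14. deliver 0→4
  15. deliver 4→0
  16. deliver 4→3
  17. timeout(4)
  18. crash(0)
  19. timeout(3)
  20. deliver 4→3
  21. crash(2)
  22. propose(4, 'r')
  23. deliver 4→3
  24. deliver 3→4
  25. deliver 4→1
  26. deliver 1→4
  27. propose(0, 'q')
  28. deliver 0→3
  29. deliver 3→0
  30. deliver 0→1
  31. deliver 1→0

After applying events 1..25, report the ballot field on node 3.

14

1. timeout(4):  <4:cand b9 ->
2. deliver 4→1:  <1:foll b9 ->
3. deliver 1→4:  nop
4. deliver 4→3:  <3:foll b9 ->
5. deliver 3→4:  <4:lead b9 ->
6. deliver 4→2:  <2:foll b9 ->
7. deliver 2→4:  nop
8. propose(4,'s'):  nop
9. deliver 4→2:  <2:foll b9 s>
10. deliver 2→4:  nop
11. timeout(0):  <0:cand b5 ->
12. deliver 0→3:  nop
13. deliver 3→0:  nop
14. deliver 0→4:  nop
15. deliver 4→0:  <0:foll b9 ->
16. deliver 4→3:  <3:foll b9 s>
17. timeout(4):  <4:cand b14 ->
18. crash(0):  <0:✗foll b9 ->
19. timeout(3):  <3:cand b13 s>
20. deliver 4→3:  <3:foll b14 s>
21. crash(2):  <2:✗foll b9 s>
22. propose(4,'r'):  nop
23. deliver 4→3:  nop
24. deliver 3→4:  nop
25. deliver 4→1:  <1:foll b9 s>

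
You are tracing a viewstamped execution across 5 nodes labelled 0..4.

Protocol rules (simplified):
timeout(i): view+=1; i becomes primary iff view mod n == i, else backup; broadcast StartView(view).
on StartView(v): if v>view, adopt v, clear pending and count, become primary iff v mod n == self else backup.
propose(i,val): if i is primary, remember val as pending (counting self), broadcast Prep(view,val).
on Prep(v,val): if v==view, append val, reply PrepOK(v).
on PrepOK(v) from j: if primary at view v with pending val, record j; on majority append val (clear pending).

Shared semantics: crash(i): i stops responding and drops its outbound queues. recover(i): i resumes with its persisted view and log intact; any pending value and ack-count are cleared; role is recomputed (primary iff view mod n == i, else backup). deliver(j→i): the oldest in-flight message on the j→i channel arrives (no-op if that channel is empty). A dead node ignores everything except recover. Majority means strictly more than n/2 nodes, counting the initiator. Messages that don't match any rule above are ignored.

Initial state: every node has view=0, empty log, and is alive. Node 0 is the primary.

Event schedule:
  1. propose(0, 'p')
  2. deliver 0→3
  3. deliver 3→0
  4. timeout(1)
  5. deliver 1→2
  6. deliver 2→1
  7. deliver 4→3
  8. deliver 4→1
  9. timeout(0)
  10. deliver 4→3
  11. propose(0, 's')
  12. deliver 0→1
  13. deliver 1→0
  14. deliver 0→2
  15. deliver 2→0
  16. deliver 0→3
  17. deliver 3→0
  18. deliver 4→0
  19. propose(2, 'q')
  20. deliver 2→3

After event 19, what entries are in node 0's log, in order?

after 1 — propose(0,'p'): ·
after 2 — deliver 0→3: n3:back/v0/[p]
after 3 — deliver 3→0: ·
after 4 — timeout(1): n1:prim/v1/[-]
after 5 — deliver 1→2: n2:back/v1/[-]
after 6 — deliver 2→1: ·
after 7 — deliver 4→3: ·
after 8 — deliver 4→1: ·
after 9 — timeout(0): n0:back/v1/[-]
after 10 — deliver 4→3: ·
after 11 — propose(0,'s'): ·
after 12 — deliver 0→1: ·
after 13 — deliver 1→0: ·
after 14 — deliver 0→2: ·
after 15 — deliver 2→0: ·
after 16 — deliver 0→3: n3:back/v1/[p]
after 17 — deliver 3→0: ·
after 18 — deliver 4→0: ·
after 19 — propose(2,'q'): ·

empty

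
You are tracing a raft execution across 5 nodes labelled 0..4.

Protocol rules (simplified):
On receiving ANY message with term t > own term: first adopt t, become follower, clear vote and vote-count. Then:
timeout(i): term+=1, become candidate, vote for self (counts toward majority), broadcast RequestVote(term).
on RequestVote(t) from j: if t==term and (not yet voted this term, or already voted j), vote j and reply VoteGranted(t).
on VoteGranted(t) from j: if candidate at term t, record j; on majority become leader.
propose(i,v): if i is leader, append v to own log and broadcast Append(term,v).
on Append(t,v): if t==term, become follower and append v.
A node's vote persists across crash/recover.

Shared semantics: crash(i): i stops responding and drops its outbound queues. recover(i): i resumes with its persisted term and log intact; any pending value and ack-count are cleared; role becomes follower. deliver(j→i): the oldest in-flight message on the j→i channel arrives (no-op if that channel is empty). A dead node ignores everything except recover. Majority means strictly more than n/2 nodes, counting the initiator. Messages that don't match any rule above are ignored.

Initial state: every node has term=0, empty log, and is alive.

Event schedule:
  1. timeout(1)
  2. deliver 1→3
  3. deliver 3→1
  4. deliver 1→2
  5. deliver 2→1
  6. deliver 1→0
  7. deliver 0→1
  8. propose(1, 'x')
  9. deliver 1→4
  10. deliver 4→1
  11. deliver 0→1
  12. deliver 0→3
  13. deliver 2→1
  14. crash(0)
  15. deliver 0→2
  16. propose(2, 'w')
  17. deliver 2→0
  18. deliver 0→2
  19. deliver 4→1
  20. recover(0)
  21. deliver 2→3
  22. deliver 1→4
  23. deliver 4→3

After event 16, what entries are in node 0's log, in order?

after 1 — timeout(1): n1:cand/t1/[-]
after 2 — deliver 1→3: n3:foll/t1/[-]
after 3 — deliver 3→1: ·
after 4 — deliver 1→2: n2:foll/t1/[-]
after 5 — deliver 2→1: n1:lead/t1/[-]
after 6 — deliver 1→0: n0:foll/t1/[-]
after 7 — deliver 0→1: ·
after 8 — propose(1,'x'): n1:lead/t1/[x]
after 9 — deliver 1→4: n4:foll/t1/[-]
after 10 — deliver 4→1: ·
after 11 — deliver 0→1: ·
after 12 — deliver 0→3: ·
after 13 — deliver 2→1: ·
after 14 — crash(0): n0:✗foll/t1/[-]
after 15 — deliver 0→2: ·
after 16 — propose(2,'w'): ·

empty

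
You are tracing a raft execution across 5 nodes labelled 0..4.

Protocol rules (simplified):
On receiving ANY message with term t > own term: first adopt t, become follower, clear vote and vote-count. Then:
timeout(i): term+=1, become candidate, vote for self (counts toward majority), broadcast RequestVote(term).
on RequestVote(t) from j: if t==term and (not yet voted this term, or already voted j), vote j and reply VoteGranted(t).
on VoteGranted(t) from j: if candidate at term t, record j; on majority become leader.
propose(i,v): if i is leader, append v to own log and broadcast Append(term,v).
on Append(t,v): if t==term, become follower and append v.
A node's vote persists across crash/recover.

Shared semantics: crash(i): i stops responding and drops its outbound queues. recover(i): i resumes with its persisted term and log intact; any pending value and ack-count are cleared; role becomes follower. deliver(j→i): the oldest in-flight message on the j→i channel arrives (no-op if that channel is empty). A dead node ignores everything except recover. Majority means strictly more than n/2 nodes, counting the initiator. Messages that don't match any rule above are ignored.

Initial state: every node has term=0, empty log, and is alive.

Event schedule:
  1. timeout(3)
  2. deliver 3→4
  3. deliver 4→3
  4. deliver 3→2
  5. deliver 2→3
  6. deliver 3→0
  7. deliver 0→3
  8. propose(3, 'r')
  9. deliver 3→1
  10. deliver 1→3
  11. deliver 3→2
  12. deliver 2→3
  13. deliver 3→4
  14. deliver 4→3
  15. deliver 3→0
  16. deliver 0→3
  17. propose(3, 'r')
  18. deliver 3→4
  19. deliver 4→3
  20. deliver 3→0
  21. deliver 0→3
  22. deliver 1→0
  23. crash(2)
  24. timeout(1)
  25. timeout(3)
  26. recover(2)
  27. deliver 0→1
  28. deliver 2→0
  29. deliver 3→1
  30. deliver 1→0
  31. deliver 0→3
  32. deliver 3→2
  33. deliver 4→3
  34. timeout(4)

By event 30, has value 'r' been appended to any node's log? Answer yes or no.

yes

after 1 — timeout(3): n3:cand/t1/[-]
after 2 — deliver 3→4: n4:foll/t1/[-]
after 3 — deliver 4→3: ·
after 4 — deliver 3→2: n2:foll/t1/[-]
after 5 — deliver 2→3: n3:lead/t1/[-]
after 6 — deliver 3→0: n0:foll/t1/[-]
after 7 — deliver 0→3: ·
after 8 — propose(3,'r'): n3:lead/t1/[r]
after 9 — deliver 3→1: n1:foll/t1/[-]
after 10 — deliver 1→3: ·
after 11 — deliver 3→2: n2:foll/t1/[r]
after 12 — deliver 2→3: ·
after 13 — deliver 3→4: n4:foll/t1/[r]
after 14 — deliver 4→3: ·
after 15 — deliver 3→0: n0:foll/t1/[r]
after 16 — deliver 0→3: ·
after 17 — propose(3,'r'): n3:lead/t1/[r,r]
after 18 — deliver 3→4: n4:foll/t1/[r,r]
after 19 — deliver 4→3: ·
after 20 — deliver 3→0: n0:foll/t1/[r,r]
after 21 — deliver 0→3: ·
after 22 — deliver 1→0: ·
after 23 — crash(2): n2:✗foll/t1/[r]
after 24 — timeout(1): n1:cand/t2/[-]
after 25 — timeout(3): n3:cand/t2/[r,r]
after 26 — recover(2): n2:foll/t1/[r]
after 27 — deliver 0→1: ·
after 28 — deliver 2→0: ·
after 29 — deliver 3→1: ·
after 30 — deliver 1→0: n0:foll/t2/[r,r]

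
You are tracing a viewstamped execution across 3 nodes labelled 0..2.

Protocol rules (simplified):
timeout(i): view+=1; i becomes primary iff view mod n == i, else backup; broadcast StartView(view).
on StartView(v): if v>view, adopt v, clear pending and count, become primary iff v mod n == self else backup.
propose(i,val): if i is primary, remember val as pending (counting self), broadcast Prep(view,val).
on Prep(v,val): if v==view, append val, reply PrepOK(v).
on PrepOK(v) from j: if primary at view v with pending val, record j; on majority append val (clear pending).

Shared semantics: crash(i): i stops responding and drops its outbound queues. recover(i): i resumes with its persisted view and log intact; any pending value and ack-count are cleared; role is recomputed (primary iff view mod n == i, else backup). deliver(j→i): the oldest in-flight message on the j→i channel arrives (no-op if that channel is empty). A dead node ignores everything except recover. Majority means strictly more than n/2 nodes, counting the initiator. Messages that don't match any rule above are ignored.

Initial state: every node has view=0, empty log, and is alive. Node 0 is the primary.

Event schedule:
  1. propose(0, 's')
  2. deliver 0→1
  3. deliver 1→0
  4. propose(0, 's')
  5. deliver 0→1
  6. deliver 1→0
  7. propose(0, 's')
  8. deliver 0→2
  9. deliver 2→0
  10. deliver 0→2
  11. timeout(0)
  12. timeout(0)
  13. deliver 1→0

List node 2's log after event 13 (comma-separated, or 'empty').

e1 propose(0,'s'): ·
e2 deliver 0→1: 1[back,v=0,s]
e3 deliver 1→0: 0[prim,v=0,s]
e4 propose(0,'s'): ·
e5 deliver 0→1: 1[back,v=0,s,s]
e6 deliver 1→0: 0[prim,v=0,s,s]
e7 propose(0,'s'): ·
e8 deliver 0→2: 2[back,v=0,s]
e9 deliver 2→0: 0[prim,v=0,s,s,s]
e10 deliver 0→2: 2[back,v=0,s,s]
e11 timeout(0): 0[back,v=1,s,s,s]
e12 timeout(0): 0[back,v=2,s,s,s]
e13 deliver 1→0: ·

s,s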